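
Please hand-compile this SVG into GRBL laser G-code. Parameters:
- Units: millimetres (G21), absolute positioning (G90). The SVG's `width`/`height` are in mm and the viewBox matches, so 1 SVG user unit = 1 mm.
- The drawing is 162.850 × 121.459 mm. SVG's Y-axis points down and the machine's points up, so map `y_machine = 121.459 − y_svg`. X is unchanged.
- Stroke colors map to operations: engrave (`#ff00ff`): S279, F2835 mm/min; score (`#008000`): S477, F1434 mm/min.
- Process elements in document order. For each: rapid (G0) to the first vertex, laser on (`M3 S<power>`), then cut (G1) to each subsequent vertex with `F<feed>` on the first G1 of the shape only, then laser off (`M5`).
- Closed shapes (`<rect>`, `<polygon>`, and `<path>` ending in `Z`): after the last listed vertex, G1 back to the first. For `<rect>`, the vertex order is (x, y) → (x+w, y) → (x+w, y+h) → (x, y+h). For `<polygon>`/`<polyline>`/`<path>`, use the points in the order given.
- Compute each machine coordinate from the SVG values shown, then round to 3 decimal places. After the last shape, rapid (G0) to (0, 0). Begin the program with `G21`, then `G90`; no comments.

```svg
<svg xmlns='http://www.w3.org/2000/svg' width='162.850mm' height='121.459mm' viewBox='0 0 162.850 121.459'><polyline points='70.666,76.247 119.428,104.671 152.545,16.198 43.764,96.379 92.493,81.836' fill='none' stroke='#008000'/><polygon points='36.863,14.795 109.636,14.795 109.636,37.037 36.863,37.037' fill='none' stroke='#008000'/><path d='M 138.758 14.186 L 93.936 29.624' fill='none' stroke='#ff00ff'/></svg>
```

G21
G90
G0 X70.666 Y45.212
M3 S477
G1 X119.428 Y16.788 F1434
G1 X152.545 Y105.261
G1 X43.764 Y25.080
G1 X92.493 Y39.623
M5
G0 X36.863 Y106.664
M3 S477
G1 X109.636 Y106.664 F1434
G1 X109.636 Y84.422
G1 X36.863 Y84.422
G1 X36.863 Y106.664
M5
G0 X138.758 Y107.273
M3 S279
G1 X93.936 Y91.835 F2835
M5
G0 X0.000 Y0.000

1 u = 1 mm; y_m = 121.459 − y.

[1] `<polyline>` open polyline, #008000→score S477 F1434: (70.666,45.212) → (119.428,16.788) → (152.545,105.261) → (43.764,25.080) → (92.493,39.623)

[2] `<polygon>` rectangle, #008000→score S477 F1434: (36.863,106.664) → (109.636,106.664) → (109.636,84.422) → (36.863,84.422) → (36.863,106.664) (closed)

[3] `<path>` line segment, #ff00ff→engrave S279 F2835: (138.758,107.273) → (93.936,91.835)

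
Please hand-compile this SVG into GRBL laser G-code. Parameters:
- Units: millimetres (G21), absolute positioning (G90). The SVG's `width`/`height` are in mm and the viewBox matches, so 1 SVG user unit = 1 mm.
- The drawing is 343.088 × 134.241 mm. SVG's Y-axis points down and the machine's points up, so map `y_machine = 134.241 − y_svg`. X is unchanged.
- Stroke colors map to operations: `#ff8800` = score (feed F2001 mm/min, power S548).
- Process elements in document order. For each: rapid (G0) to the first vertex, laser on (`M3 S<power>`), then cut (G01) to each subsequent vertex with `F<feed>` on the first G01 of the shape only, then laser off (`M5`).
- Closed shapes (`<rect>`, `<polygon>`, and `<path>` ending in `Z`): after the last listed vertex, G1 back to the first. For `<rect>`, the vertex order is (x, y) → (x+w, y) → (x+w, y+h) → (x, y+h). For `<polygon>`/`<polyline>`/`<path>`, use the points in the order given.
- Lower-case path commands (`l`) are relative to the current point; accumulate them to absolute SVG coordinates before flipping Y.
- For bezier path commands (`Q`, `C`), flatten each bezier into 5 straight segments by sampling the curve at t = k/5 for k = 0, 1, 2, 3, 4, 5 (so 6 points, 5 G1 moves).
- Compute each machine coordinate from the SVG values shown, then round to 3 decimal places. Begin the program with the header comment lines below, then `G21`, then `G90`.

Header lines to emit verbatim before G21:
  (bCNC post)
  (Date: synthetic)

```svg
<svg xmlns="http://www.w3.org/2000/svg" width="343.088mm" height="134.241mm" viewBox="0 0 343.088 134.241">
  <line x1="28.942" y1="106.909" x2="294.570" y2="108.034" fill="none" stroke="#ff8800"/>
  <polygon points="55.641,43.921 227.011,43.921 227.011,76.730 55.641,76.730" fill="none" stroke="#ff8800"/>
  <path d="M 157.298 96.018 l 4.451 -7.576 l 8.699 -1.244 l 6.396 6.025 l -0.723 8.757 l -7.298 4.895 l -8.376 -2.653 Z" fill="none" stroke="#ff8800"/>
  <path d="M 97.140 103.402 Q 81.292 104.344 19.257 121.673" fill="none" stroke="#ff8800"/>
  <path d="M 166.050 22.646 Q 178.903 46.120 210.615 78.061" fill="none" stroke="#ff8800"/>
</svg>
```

1 u = 1 mm; y_m = 134.241 − y.

[1] `<line>` line segment, #ff8800→score S548 F2001: (28.942,27.332) → (294.570,26.207)

[2] `<polygon>` rectangle, #ff8800→score S548 F2001: (55.641,90.320) → (227.011,90.320) → (227.011,57.511) → (55.641,57.511) → (55.641,90.320) (closed)

[3] `<path>` regular polygon, #ff8800→score S548 F2001: (157.298,38.223) → (161.749,45.799) → (170.448,47.043) → (176.844,41.018) → (176.121,32.261) → (168.823,27.366) → (160.447,30.019) → (157.298,38.223) (closed)

[4] `<path>` quadratic bezier, #ff8800→score S548 F2001: (97.140,30.839) → (88.953,29.807) → (77.072,27.463) → (61.495,23.809) → (42.224,18.844) → (19.257,12.568)

[5] `<path>` quadratic bezier, #ff8800→score S548 F2001: (166.050,111.595) → (171.946,101.867) → (179.350,91.461) → (188.263,80.378) → (198.685,68.618) → (210.615,56.180)

(bCNC post)
(Date: synthetic)
G21
G90
G0 X28.942 Y27.332
M3 S548
G01 X294.570 Y26.207 F2001
M5
G0 X55.641 Y90.320
M3 S548
G01 X227.011 Y90.320 F2001
G01 X227.011 Y57.511
G01 X55.641 Y57.511
G01 X55.641 Y90.320
M5
G0 X157.298 Y38.223
M3 S548
G01 X161.749 Y45.799 F2001
G01 X170.448 Y47.043
G01 X176.844 Y41.018
G01 X176.121 Y32.261
G01 X168.823 Y27.366
G01 X160.447 Y30.019
G01 X157.298 Y38.223
M5
G0 X97.140 Y30.839
M3 S548
G01 X88.953 Y29.807 F2001
G01 X77.072 Y27.463
G01 X61.495 Y23.809
G01 X42.224 Y18.844
G01 X19.257 Y12.568
M5
G0 X166.050 Y111.595
M3 S548
G01 X171.946 Y101.867 F2001
G01 X179.350 Y91.461
G01 X188.263 Y80.378
G01 X198.685 Y68.618
G01 X210.615 Y56.180
M5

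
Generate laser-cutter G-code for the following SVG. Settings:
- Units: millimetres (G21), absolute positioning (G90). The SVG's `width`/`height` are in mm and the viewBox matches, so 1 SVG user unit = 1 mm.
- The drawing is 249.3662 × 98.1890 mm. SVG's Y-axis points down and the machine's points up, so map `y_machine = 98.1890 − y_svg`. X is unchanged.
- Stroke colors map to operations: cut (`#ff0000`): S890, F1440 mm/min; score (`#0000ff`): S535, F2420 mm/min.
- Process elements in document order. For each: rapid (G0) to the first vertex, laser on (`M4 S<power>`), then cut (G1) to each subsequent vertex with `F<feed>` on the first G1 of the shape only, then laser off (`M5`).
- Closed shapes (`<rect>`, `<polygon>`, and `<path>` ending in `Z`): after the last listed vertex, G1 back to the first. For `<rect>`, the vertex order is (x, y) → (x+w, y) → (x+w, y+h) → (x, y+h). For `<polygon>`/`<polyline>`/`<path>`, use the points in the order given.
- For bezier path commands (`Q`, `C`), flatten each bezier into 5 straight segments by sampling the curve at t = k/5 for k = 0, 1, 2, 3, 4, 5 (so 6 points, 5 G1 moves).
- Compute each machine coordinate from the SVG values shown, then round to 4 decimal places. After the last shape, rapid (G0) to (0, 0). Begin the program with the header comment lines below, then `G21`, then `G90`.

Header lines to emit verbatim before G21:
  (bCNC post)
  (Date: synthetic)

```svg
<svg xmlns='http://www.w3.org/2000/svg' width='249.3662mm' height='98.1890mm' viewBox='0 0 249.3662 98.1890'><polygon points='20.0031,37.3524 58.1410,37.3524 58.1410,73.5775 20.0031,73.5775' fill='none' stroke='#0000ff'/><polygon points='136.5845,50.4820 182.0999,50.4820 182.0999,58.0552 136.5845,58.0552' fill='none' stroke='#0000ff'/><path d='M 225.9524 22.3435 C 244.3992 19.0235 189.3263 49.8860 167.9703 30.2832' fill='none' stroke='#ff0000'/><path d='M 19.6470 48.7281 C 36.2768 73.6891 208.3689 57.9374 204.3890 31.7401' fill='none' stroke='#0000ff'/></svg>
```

(bCNC post)
(Date: synthetic)
G21
G90
G0 X20.0031 Y60.8366
M4 S535
G1 X58.1410 Y60.8366 F2420
G1 X58.1410 Y24.6115
G1 X20.0031 Y24.6115
G1 X20.0031 Y60.8366
M5
G0 X136.5845 Y47.7070
M4 S535
G1 X182.0999 Y47.7070 F2420
G1 X182.0999 Y40.1338
G1 X136.5845 Y40.1338
G1 X136.5845 Y47.7070
M5
G0 X225.9524 Y75.8455
M4 S890
G1 X229.0560 Y74.4128 F1440
G1 X219.6622 Y68.8394
G1 X202.9185 Y63.1883
G1 X183.9720 Y61.5228
G1 X167.9703 Y67.9058
M5
G0 X19.6470 Y49.4609
M4 S535
G1 X45.6281 Y39.1277 F2420
G1 X93.0065 Y37.1127
G1 X145.8685 Y41.9631
G1 X188.3006 Y52.2261
G1 X204.3890 Y66.4489
M5
G0 X0.0000 Y0.0000

Since the viewBox matches the mm dimensions, user units are millimetres directly. The only transform is the Y-flip y_m = 98.1890 − y_svg.

Shape 1 is a rectangle drawn with `<polygon>`. Its stroke #0000ff means score at S535, F2420. After flipping Y the toolpath is (20.0031,60.8366) → (58.1410,60.8366) → (58.1410,24.6115) → (20.0031,24.6115) → (20.0031,60.8366), returning to the start.

Shape 2 is a rectangle drawn with `<polygon>`. Its stroke #0000ff means score at S535, F2420. After flipping Y the toolpath is (136.5845,47.7070) → (182.0999,47.7070) → (182.0999,40.1338) → (136.5845,40.1338) → (136.5845,47.7070), returning to the start.

Shape 3 is a cubic bezier drawn with `<path>`. Its stroke #ff0000 means cut at S890, F1440. After flipping Y the toolpath is (225.9524,75.8455) → (229.0560,74.4128) → (219.6622,68.8394) → (202.9185,63.1883) → (183.9720,61.5228) → (167.9703,67.9058).

Shape 4 is a cubic bezier drawn with `<path>`. Its stroke #0000ff means score at S535, F2420. After flipping Y the toolpath is (19.6470,49.4609) → (45.6281,39.1277) → (93.0065,37.1127) → (145.8685,41.9631) → (188.3006,52.2261) → (204.3890,66.4489).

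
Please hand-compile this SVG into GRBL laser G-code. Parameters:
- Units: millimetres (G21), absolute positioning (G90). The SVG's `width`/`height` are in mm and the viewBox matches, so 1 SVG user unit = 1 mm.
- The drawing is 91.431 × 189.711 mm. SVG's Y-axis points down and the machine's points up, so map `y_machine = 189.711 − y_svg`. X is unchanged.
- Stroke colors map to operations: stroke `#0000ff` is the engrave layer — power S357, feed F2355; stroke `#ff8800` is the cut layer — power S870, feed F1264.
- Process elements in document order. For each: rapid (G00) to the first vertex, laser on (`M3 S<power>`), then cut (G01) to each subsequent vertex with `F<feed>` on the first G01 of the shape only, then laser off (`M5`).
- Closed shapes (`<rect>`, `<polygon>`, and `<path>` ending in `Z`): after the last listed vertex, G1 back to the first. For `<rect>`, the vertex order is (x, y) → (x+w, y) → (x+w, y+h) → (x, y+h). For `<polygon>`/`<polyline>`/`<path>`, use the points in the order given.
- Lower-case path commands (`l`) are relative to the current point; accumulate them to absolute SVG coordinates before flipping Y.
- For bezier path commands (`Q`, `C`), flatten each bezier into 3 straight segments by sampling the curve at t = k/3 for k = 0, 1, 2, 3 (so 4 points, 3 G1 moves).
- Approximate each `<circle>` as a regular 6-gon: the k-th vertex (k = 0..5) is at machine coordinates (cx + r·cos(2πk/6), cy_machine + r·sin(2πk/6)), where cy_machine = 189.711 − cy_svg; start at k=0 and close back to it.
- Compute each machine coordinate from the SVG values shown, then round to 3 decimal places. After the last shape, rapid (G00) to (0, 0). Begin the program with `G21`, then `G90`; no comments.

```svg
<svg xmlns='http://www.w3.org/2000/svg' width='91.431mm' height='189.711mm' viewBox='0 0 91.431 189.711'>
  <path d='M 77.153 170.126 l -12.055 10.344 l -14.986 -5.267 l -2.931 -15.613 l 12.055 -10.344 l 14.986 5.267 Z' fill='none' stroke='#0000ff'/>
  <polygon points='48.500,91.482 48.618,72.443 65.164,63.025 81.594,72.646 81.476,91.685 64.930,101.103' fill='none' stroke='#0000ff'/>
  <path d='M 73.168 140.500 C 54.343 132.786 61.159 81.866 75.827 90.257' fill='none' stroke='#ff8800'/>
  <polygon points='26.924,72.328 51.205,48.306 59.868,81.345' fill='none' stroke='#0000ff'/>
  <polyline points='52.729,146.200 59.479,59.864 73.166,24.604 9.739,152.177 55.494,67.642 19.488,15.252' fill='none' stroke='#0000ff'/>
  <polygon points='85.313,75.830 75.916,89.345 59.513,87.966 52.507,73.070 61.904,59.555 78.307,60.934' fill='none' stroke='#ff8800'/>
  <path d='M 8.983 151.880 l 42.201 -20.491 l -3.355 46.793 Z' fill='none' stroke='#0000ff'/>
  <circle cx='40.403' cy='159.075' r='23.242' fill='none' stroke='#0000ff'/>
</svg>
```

viewBox `0 0 91.431 189.711` with mm width/height → 1 unit = 1 mm. Flip: y_m = 189.711 − y_svg.

**Shape 1** — `<path>` regular polygon, stroke `#0000ff` → engrave (S357, F2355). Machine vertices: (77.153,19.585) → (65.098,9.241) → (50.112,14.508) → (47.181,30.121) → (59.236,40.465) → (74.222,35.198) → (77.153,19.585). Closed: final G1 returns to the first vertex.

**Shape 2** — `<polygon>` regular polygon, stroke `#0000ff` → engrave (S357, F2355). Machine vertices: (48.500,98.229) → (48.618,117.268) → (65.164,126.686) → (81.594,117.065) → (81.476,98.026) → (64.930,88.608) → (48.500,98.229). Closed: final G1 returns to the first vertex.

**Shape 3** — `<path>` cubic bezier, stroke `#ff8800` → cut (S870, F1264). Control points (SVG): P0=(73.168,140.500), P1=(54.343,132.786), P2=(61.159,81.866), P3=(75.827,90.257); sampled at t=k/3. Machine vertices: (73.168,49.211) → (62.231,67.530) → (64.435,91.872) → (75.827,99.454). Open path.

**Shape 4** — `<polygon>` regular polygon, stroke `#0000ff` → engrave (S357, F2355). Machine vertices: (26.924,117.383) → (51.205,141.405) → (59.868,108.366) → (26.924,117.383). Closed: final G1 returns to the first vertex.

**Shape 5** — `<polyline>` open polyline, stroke `#0000ff` → engrave (S357, F2355). Machine vertices: (52.729,43.511) → (59.479,129.847) → (73.166,165.107) → (9.739,37.534) → (55.494,122.069) → (19.488,174.459). Open path.

**Shape 6** — `<polygon>` regular polygon, stroke `#ff8800` → cut (S870, F1264). Machine vertices: (85.313,113.881) → (75.916,100.366) → (59.513,101.745) → (52.507,116.641) → (61.904,130.156) → (78.307,128.777) → (85.313,113.881). Closed: final G1 returns to the first vertex.

**Shape 7** — `<path>` regular polygon, stroke `#0000ff` → engrave (S357, F2355). Machine vertices: (8.983,37.831) → (51.184,58.322) → (47.829,11.529) → (8.983,37.831). Closed: final G1 returns to the first vertex.

**Shape 8** — `<circle>` circle, stroke `#0000ff` → engrave (S357, F2355). Machine vertices: (63.645,30.636) → (52.024,50.764) → (28.782,50.764) → (17.161,30.636) → (28.782,10.508) → (52.024,10.508) → (63.645,30.636). Closed: final G1 returns to the first vertex.

G21
G90
G00 X77.153 Y19.585
M3 S357
G01 X65.098 Y9.241 F2355
G01 X50.112 Y14.508
G01 X47.181 Y30.121
G01 X59.236 Y40.465
G01 X74.222 Y35.198
G01 X77.153 Y19.585
M5
G00 X48.500 Y98.229
M3 S357
G01 X48.618 Y117.268 F2355
G01 X65.164 Y126.686
G01 X81.594 Y117.065
G01 X81.476 Y98.026
G01 X64.930 Y88.608
G01 X48.500 Y98.229
M5
G00 X73.168 Y49.211
M3 S870
G01 X62.231 Y67.530 F1264
G01 X64.435 Y91.872
G01 X75.827 Y99.454
M5
G00 X26.924 Y117.383
M3 S357
G01 X51.205 Y141.405 F2355
G01 X59.868 Y108.366
G01 X26.924 Y117.383
M5
G00 X52.729 Y43.511
M3 S357
G01 X59.479 Y129.847 F2355
G01 X73.166 Y165.107
G01 X9.739 Y37.534
G01 X55.494 Y122.069
G01 X19.488 Y174.459
M5
G00 X85.313 Y113.881
M3 S870
G01 X75.916 Y100.366 F1264
G01 X59.513 Y101.745
G01 X52.507 Y116.641
G01 X61.904 Y130.156
G01 X78.307 Y128.777
G01 X85.313 Y113.881
M5
G00 X8.983 Y37.831
M3 S357
G01 X51.184 Y58.322 F2355
G01 X47.829 Y11.529
G01 X8.983 Y37.831
M5
G00 X63.645 Y30.636
M3 S357
G01 X52.024 Y50.764 F2355
G01 X28.782 Y50.764
G01 X17.161 Y30.636
G01 X28.782 Y10.508
G01 X52.024 Y10.508
G01 X63.645 Y30.636
M5
G00 X0.000 Y0.000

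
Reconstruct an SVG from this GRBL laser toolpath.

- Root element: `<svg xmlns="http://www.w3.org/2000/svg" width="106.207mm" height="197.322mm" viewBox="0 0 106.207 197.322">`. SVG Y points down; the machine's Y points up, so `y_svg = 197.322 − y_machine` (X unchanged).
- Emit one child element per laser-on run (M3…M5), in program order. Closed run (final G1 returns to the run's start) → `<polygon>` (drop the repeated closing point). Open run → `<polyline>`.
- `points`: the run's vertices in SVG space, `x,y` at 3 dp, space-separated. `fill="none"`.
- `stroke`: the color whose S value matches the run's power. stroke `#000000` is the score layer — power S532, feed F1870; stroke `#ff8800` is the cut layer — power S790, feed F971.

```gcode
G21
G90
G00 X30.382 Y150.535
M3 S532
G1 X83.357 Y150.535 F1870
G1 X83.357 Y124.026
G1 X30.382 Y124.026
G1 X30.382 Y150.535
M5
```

<svg xmlns="http://www.w3.org/2000/svg" width="106.207mm" height="197.322mm" viewBox="0 0 106.207 197.322">
  <polygon points="30.382,46.787 83.357,46.787 83.357,73.296 30.382,73.296" fill="none" stroke="#000000"/>
</svg>

y_svg = 197.322 − y_m. Every run uses S532, so all elements get stroke `#000000` (score).

[1] closed run; points: 30.382,46.787 83.357,46.787 83.357,73.296 30.382,73.296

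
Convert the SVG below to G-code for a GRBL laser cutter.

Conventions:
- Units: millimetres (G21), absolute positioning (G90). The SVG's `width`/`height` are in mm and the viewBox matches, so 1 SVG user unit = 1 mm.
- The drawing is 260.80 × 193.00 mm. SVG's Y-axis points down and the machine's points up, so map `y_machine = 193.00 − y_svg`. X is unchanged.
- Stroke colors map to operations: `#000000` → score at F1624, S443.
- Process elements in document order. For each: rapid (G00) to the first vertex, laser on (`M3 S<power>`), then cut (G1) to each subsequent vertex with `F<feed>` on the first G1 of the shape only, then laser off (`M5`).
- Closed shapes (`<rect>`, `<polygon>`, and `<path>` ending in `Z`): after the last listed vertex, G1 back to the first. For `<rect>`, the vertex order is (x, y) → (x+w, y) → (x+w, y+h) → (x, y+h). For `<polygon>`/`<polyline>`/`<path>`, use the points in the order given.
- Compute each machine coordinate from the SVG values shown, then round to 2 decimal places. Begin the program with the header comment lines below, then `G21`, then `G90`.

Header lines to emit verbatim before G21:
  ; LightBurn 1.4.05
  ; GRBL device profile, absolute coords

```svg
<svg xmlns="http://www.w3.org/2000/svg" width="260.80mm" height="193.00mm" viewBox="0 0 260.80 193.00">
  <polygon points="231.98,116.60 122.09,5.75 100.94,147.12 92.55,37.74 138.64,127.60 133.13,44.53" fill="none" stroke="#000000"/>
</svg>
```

; LightBurn 1.4.05
; GRBL device profile, absolute coords
G21
G90
G00 X231.98 Y76.40
M3 S443
G1 X122.09 Y187.25 F1624
G1 X100.94 Y45.88
G1 X92.55 Y155.26
G1 X138.64 Y65.40
G1 X133.13 Y148.47
G1 X231.98 Y76.40
M5

viewBox `0 0 260.80 193.00` with mm width/height → 1 unit = 1 mm. Flip: y_m = 193.00 − y_svg.

**Shape 1** — `<polygon>` closed polygon, stroke `#000000` → score (S443, F1624). Machine vertices: (231.98,76.40) → (122.09,187.25) → (100.94,45.88) → (92.55,155.26) → (138.64,65.40) → (133.13,148.47) → (231.98,76.40). Closed: final G1 returns to the first vertex.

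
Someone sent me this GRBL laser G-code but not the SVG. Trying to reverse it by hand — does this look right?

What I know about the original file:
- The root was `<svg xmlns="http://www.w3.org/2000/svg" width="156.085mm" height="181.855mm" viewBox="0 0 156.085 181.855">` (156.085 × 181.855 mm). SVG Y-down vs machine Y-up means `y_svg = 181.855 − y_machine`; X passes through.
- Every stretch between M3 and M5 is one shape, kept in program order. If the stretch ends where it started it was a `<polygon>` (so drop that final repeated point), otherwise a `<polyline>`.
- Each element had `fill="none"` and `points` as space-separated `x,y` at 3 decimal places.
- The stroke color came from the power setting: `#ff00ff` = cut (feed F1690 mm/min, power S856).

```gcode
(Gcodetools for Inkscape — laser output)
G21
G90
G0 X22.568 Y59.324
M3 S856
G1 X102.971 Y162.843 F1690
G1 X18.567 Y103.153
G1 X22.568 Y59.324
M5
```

<svg xmlns="http://www.w3.org/2000/svg" width="156.085mm" height="181.855mm" viewBox="0 0 156.085 181.855">
  <polygon points="22.568,122.531 102.971,19.012 18.567,78.702" fill="none" stroke="#ff00ff"/>
</svg>

y_svg = 181.855 − y_m. Every run uses S856, so all elements get stroke `#ff00ff` (cut).

[1] closed run; points: 22.568,122.531 102.971,19.012 18.567,78.702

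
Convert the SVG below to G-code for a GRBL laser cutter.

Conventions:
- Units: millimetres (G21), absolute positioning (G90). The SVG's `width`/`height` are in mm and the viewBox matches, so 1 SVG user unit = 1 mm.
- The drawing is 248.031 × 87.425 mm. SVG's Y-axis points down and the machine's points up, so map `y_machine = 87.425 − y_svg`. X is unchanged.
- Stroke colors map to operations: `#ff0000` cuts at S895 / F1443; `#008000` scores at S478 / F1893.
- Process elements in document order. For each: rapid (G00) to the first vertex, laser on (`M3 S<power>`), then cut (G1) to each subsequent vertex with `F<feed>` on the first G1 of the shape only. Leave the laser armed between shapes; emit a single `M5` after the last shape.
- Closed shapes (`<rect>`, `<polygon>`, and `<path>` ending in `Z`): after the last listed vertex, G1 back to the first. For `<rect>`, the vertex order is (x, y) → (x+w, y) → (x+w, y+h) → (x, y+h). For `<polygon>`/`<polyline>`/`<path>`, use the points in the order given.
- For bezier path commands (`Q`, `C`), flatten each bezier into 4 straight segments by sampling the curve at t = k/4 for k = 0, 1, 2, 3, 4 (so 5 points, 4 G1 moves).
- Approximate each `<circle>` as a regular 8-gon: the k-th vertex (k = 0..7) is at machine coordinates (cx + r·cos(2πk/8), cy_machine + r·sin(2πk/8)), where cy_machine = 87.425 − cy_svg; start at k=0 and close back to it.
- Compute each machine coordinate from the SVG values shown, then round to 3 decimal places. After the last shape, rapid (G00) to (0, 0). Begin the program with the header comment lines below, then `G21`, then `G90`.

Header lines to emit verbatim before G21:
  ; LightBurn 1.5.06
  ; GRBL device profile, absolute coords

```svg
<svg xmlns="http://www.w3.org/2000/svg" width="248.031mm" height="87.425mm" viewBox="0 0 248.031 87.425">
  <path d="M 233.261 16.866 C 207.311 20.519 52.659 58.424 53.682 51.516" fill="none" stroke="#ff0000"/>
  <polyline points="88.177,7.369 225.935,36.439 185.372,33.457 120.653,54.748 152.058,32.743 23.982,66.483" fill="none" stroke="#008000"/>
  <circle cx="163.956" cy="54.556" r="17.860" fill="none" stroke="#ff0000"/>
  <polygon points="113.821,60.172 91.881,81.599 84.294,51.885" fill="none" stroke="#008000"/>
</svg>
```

; LightBurn 1.5.06
; GRBL device profile, absolute coords
G21
G90
G00 X233.261 Y70.559
M3 S895
G1 X194.110 Y62.632 F1443
G1 X133.357 Y49.274
G1 X77.660 Y37.895
G1 X53.682 Y35.909
G00 X88.177 Y80.056
M3 S478
G1 X225.935 Y50.986 F1893
G1 X185.372 Y53.968
G1 X120.653 Y32.677
G1 X152.058 Y54.682
G1 X23.982 Y20.942
G00 X181.816 Y32.869
M3 S895
G1 X176.585 Y45.498 F1443
G1 X163.956 Y50.729
G1 X151.327 Y45.498
G1 X146.096 Y32.869
G1 X151.327 Y20.240
G1 X163.956 Y15.009
G1 X176.585 Y20.240
G1 X181.816 Y32.869
G00 X113.821 Y27.253
M3 S478
G1 X91.881 Y5.826 F1893
G1 X84.294 Y35.540
G1 X113.821 Y27.253
M5
G00 X0.000 Y0.000

Since the viewBox matches the mm dimensions, user units are millimetres directly. The only transform is the Y-flip y_m = 87.425 − y_svg.

Shape 1 is a cubic bezier drawn with `<path>`. Its stroke #ff0000 means cut at S895, F1443. After flipping Y the toolpath is (233.261,70.559) → (194.110,62.632) → (133.357,49.274) → (77.660,37.895) → (53.682,35.909).

Shape 2 is a open polyline drawn with `<polyline>`. Its stroke #008000 means score at S478, F1893. After flipping Y the toolpath is (88.177,80.056) → (225.935,50.986) → (185.372,53.968) → (120.653,32.677) → (152.058,54.682) → (23.982,20.942).

Shape 3 is a circle drawn with `<circle>`. Its stroke #ff0000 means cut at S895, F1443. After flipping Y the toolpath is (181.816,32.869) → (176.585,45.498) → (163.956,50.729) → (151.327,45.498) → (146.096,32.869) → (151.327,20.240) → (163.956,15.009) → (176.585,20.240) → (181.816,32.869), returning to the start.

Shape 4 is a regular polygon drawn with `<polygon>`. Its stroke #008000 means score at S478, F1893. After flipping Y the toolpath is (113.821,27.253) → (91.881,5.826) → (84.294,35.540) → (113.821,27.253), returning to the start.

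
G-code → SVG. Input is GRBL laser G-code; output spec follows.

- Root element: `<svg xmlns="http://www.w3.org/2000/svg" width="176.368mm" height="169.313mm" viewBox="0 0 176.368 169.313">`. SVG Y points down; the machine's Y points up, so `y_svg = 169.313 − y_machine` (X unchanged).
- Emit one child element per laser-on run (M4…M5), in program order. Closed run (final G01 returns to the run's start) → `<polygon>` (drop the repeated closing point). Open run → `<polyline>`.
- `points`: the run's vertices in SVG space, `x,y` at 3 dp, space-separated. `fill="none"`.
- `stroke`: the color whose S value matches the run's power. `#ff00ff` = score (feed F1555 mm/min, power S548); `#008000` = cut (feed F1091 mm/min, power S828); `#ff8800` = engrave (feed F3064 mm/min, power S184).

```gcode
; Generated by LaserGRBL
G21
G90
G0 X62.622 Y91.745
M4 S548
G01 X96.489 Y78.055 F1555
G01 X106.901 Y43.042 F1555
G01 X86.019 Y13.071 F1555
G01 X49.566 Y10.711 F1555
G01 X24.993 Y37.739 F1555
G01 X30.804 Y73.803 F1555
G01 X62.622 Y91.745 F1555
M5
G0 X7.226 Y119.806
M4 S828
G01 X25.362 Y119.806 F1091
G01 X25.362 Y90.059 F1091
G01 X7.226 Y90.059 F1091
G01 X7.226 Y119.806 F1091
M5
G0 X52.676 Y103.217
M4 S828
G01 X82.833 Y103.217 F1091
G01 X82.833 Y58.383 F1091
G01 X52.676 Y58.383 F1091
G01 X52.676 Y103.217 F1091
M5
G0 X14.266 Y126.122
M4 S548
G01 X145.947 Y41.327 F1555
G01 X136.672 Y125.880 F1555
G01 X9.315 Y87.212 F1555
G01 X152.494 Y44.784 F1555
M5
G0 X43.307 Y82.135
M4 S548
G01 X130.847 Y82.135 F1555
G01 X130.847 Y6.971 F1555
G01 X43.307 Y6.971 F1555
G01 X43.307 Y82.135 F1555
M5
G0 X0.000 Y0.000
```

<svg xmlns="http://www.w3.org/2000/svg" width="176.368mm" height="169.313mm" viewBox="0 0 176.368 169.313">
  <polygon points="62.622,77.568 96.489,91.258 106.901,126.271 86.019,156.242 49.566,158.602 24.993,131.574 30.804,95.510" fill="none" stroke="#ff00ff"/>
  <polygon points="7.226,49.507 25.362,49.507 25.362,79.254 7.226,79.254" fill="none" stroke="#008000"/>
  <polygon points="52.676,66.096 82.833,66.096 82.833,110.930 52.676,110.930" fill="none" stroke="#008000"/>
  <polyline points="14.266,43.191 145.947,127.986 136.672,43.433 9.315,82.101 152.494,124.529" fill="none" stroke="#ff00ff"/>
  <polygon points="43.307,87.178 130.847,87.178 130.847,162.342 43.307,162.342" fill="none" stroke="#ff00ff"/>
</svg>

y_svg = 169.313 − y_m.

[1] S548→`#ff00ff` (score); closed run; points: 62.622,77.568 96.489,91.258 106.901,126.271 86.019,156.242 49.566,158.602 24.993,131.574 30.804,95.510

[2] S828→`#008000` (cut); closed run; points: 7.226,49.507 25.362,49.507 25.362,79.254 7.226,79.254

[3] S828→`#008000` (cut); closed run; points: 52.676,66.096 82.833,66.096 82.833,110.930 52.676,110.930

[4] S548→`#ff00ff` (score); open run; points: 14.266,43.191 145.947,127.986 136.672,43.433 9.315,82.101 152.494,124.529

[5] S548→`#ff00ff` (score); closed run; points: 43.307,87.178 130.847,87.178 130.847,162.342 43.307,162.342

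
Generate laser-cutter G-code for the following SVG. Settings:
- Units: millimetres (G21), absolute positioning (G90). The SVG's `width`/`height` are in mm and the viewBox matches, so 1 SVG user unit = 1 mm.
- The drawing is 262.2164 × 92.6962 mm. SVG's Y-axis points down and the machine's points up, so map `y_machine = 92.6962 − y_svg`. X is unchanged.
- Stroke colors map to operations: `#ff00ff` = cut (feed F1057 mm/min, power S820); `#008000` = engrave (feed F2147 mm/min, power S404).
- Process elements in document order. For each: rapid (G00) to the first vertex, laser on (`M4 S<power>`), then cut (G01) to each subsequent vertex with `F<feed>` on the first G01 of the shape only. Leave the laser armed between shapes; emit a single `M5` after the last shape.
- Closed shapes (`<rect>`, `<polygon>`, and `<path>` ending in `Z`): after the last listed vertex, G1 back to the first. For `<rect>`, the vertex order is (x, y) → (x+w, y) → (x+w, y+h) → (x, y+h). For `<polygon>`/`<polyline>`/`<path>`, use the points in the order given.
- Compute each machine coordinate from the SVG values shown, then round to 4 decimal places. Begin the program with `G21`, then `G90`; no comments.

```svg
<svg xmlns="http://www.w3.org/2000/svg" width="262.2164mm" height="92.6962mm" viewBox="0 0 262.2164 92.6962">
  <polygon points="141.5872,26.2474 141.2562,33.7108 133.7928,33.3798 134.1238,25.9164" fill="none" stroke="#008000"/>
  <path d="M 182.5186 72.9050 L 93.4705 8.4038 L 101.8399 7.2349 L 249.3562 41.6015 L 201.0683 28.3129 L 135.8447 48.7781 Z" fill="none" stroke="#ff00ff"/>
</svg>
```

Since the viewBox matches the mm dimensions, user units are millimetres directly. The only transform is the Y-flip y_m = 92.6962 − y_svg.

Shape 1 is a regular polygon drawn with `<polygon>`. Its stroke #008000 means engrave at S404, F2147. After flipping Y the toolpath is (141.5872,66.4488) → (141.2562,58.9854) → (133.7928,59.3164) → (134.1238,66.7798) → (141.5872,66.4488), returning to the start.

Shape 2 is a closed polygon drawn with `<path>`. Its stroke #ff00ff means cut at S820, F1057. After flipping Y the toolpath is (182.5186,19.7912) → (93.4705,84.2924) → (101.8399,85.4613) → (249.3562,51.0947) → (201.0683,64.3833) → (135.8447,43.9181) → (182.5186,19.7912), returning to the start.

G21
G90
G00 X141.5872 Y66.4488
M4 S404
G01 X141.2562 Y58.9854 F2147
G01 X133.7928 Y59.3164
G01 X134.1238 Y66.7798
G01 X141.5872 Y66.4488
G00 X182.5186 Y19.7912
M4 S820
G01 X93.4705 Y84.2924 F1057
G01 X101.8399 Y85.4613
G01 X249.3562 Y51.0947
G01 X201.0683 Y64.3833
G01 X135.8447 Y43.9181
G01 X182.5186 Y19.7912
M5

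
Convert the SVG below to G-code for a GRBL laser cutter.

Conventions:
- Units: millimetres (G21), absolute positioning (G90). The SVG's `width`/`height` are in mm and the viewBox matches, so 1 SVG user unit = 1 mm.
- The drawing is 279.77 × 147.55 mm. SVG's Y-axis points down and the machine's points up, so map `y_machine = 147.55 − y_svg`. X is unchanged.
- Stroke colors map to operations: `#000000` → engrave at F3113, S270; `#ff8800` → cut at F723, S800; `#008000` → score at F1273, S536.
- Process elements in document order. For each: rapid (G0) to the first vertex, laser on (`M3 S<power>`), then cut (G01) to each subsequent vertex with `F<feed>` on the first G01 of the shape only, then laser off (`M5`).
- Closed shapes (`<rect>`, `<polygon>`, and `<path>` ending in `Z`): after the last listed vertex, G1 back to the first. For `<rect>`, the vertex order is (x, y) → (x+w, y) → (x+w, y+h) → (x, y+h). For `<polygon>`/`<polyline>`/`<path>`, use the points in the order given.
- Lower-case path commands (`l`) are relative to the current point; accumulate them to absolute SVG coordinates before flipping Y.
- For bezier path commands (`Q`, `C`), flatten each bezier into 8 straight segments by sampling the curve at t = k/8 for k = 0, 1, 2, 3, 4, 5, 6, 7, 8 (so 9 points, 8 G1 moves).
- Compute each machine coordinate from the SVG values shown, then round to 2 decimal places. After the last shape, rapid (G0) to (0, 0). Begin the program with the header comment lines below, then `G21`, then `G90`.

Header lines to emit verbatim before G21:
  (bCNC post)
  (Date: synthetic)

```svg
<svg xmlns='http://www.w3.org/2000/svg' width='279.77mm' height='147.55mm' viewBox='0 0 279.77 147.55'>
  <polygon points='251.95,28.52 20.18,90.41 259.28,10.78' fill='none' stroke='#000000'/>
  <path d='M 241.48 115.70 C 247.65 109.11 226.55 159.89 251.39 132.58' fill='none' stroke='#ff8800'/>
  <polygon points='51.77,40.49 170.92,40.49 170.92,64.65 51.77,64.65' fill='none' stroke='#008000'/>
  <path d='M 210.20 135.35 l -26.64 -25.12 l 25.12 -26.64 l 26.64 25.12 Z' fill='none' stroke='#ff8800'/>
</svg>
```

1 u = 1 mm; y_m = 147.55 − y.

[1] `<polygon>` closed polygon, #000000→engrave S270 F3113: (251.95,119.03) → (20.18,57.14) → (259.28,136.77) → (251.95,119.03) (closed)

[2] `<path>` cubic bezier, #ff8800→cut S800 F723: (241.48,31.85) → (242.66,31.90) → (242.14,28.15) → (240.78,22.20) → (239.43,15.64) → (238.97,10.05) → (240.23,7.01) → (244.09,8.12) → (251.39,14.97)

[3] `<polygon>` rectangle, #008000→score S536 F1273: (51.77,107.06) → (170.92,107.06) → (170.92,82.90) → (51.77,82.90) → (51.77,107.06) (closed)

[4] `<path>` regular polygon, #ff8800→cut S800 F723: (210.20,12.20) → (183.56,37.32) → (208.68,63.96) → (235.32,38.84) → (210.20,12.20) (closed)

(bCNC post)
(Date: synthetic)
G21
G90
G0 X251.95 Y119.03
M3 S270
G01 X20.18 Y57.14 F3113
G01 X259.28 Y136.77
G01 X251.95 Y119.03
M5
G0 X241.48 Y31.85
M3 S800
G01 X242.66 Y31.90 F723
G01 X242.14 Y28.15
G01 X240.78 Y22.20
G01 X239.43 Y15.64
G01 X238.97 Y10.05
G01 X240.23 Y7.01
G01 X244.09 Y8.12
G01 X251.39 Y14.97
M5
G0 X51.77 Y107.06
M3 S536
G01 X170.92 Y107.06 F1273
G01 X170.92 Y82.90
G01 X51.77 Y82.90
G01 X51.77 Y107.06
M5
G0 X210.20 Y12.20
M3 S800
G01 X183.56 Y37.32 F723
G01 X208.68 Y63.96
G01 X235.32 Y38.84
G01 X210.20 Y12.20
M5
G0 X0.00 Y0.00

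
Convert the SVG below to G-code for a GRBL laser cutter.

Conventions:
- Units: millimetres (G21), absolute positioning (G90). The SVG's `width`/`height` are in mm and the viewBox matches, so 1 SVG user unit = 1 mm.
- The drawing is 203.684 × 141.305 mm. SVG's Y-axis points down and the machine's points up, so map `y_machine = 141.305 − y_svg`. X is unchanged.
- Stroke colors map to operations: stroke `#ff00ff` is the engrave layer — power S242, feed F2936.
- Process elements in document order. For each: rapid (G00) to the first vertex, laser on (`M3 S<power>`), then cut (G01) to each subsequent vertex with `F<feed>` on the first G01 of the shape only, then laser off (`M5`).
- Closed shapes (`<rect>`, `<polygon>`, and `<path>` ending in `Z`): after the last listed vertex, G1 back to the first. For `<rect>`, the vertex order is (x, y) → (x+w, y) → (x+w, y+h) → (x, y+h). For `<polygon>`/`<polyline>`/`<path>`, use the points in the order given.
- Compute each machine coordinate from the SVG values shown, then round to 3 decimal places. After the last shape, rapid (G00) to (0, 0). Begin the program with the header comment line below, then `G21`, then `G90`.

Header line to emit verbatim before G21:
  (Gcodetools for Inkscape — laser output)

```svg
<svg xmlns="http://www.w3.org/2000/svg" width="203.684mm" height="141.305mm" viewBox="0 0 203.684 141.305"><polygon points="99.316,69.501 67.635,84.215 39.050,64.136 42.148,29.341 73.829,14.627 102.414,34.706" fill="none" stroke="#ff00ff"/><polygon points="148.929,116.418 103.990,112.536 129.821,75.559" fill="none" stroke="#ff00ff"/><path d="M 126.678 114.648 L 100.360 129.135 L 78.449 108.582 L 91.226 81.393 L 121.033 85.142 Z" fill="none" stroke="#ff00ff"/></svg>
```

(Gcodetools for Inkscape — laser output)
G21
G90
G00 X99.316 Y71.804
M3 S242
G01 X67.635 Y57.090 F2936
G01 X39.050 Y77.169
G01 X42.148 Y111.964
G01 X73.829 Y126.678
G01 X102.414 Y106.599
G01 X99.316 Y71.804
M5
G00 X148.929 Y24.887
M3 S242
G01 X103.990 Y28.769 F2936
G01 X129.821 Y65.746
G01 X148.929 Y24.887
M5
G00 X126.678 Y26.657
M3 S242
G01 X100.360 Y12.170 F2936
G01 X78.449 Y32.723
G01 X91.226 Y59.912
G01 X121.033 Y56.163
G01 X126.678 Y26.657
M5
G00 X0.000 Y0.000

viewBox `0 0 203.684 141.305` with mm width/height → 1 unit = 1 mm. Flip: y_m = 141.305 − y_svg.

**Shape 1** — `<polygon>` regular polygon, stroke `#ff00ff` → engrave (S242, F2936). Machine vertices: (99.316,71.804) → (67.635,57.090) → (39.050,77.169) → (42.148,111.964) → (73.829,126.678) → (102.414,106.599) → (99.316,71.804). Closed: final G1 returns to the first vertex.

**Shape 2** — `<polygon>` regular polygon, stroke `#ff00ff` → engrave (S242, F2936). Machine vertices: (148.929,24.887) → (103.990,28.769) → (129.821,65.746) → (148.929,24.887). Closed: final G1 returns to the first vertex.

**Shape 3** — `<path>` regular polygon, stroke `#ff00ff` → engrave (S242, F2936). Machine vertices: (126.678,26.657) → (100.360,12.170) → (78.449,32.723) → (91.226,59.912) → (121.033,56.163) → (126.678,26.657). Closed: final G1 returns to the first vertex.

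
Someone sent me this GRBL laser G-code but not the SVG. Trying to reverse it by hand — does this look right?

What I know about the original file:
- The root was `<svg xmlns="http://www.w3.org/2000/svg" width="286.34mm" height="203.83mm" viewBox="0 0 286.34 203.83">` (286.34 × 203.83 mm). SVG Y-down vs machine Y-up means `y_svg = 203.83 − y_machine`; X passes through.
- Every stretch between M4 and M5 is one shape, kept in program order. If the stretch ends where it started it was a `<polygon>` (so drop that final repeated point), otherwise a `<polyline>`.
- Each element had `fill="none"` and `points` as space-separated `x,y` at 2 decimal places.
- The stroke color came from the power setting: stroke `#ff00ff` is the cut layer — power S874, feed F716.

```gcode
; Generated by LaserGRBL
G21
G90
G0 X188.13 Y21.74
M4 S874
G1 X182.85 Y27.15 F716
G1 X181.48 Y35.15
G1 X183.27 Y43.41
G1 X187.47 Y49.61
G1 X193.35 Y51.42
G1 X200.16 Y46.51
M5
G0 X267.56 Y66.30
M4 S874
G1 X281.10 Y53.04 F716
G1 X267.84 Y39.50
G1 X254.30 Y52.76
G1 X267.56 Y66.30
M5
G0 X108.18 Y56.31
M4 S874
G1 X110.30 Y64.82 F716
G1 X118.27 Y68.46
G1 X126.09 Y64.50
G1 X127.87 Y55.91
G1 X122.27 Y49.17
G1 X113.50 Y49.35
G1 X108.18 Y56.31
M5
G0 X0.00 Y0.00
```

Each laser-on run becomes one SVG element. Flip Y back into SVG space with y_svg = 203.83 − y_machine. Every run uses S874, so all elements get stroke `#ff00ff` (cut).

Run 1: The run is open, so emit a `<polyline>` with points (Y-flipped): 188.13,182.09 182.85,176.68 181.48,168.68 183.27,160.42 187.47,154.22 193.35,152.41 200.16,157.32.

Run 2: The run returns to its start, so emit a `<polygon>` with points (Y-flipped): 267.56,137.53 281.10,150.79 267.84,164.33 254.30,151.07.

Run 3: The run returns to its start, so emit a `<polygon>` with points (Y-flipped): 108.18,147.52 110.30,139.01 118.27,135.37 126.09,139.33 127.87,147.92 122.27,154.66 113.50,154.48.

<svg xmlns="http://www.w3.org/2000/svg" width="286.34mm" height="203.83mm" viewBox="0 0 286.34 203.83">
  <polyline points="188.13,182.09 182.85,176.68 181.48,168.68 183.27,160.42 187.47,154.22 193.35,152.41 200.16,157.32" fill="none" stroke="#ff00ff"/>
  <polygon points="267.56,137.53 281.10,150.79 267.84,164.33 254.30,151.07" fill="none" stroke="#ff00ff"/>
  <polygon points="108.18,147.52 110.30,139.01 118.27,135.37 126.09,139.33 127.87,147.92 122.27,154.66 113.50,154.48" fill="none" stroke="#ff00ff"/>
</svg>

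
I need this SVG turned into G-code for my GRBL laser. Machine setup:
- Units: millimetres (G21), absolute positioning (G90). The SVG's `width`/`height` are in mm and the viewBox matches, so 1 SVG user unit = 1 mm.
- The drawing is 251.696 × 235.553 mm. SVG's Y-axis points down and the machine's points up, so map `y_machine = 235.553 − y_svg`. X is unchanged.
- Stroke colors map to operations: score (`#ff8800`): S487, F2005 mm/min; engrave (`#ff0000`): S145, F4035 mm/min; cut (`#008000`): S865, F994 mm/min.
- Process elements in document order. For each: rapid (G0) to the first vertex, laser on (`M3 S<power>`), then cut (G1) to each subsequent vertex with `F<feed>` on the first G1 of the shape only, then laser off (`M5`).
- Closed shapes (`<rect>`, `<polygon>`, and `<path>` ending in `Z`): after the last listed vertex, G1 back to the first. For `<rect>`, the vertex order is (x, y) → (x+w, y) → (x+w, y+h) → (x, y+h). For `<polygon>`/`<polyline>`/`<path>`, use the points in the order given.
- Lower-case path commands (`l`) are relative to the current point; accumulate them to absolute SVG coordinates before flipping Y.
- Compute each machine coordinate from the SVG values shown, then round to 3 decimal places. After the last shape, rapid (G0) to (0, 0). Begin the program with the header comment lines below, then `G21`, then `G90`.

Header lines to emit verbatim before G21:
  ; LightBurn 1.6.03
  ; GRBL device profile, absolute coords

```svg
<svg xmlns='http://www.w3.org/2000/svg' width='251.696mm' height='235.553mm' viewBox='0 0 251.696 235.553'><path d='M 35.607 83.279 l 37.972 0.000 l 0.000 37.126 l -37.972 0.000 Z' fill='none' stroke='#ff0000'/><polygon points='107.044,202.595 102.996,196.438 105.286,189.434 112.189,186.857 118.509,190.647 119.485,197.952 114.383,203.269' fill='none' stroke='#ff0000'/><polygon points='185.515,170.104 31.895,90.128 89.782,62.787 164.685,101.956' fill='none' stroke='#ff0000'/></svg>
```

viewBox `0 0 251.696 235.553` with mm width/height → 1 unit = 1 mm. Flip: y_m = 235.553 − y_svg.

**Shape 1** — `<path>` rectangle, stroke `#ff0000` → engrave (S145, F4035). Machine vertices: (35.607,152.274) → (73.579,152.274) → (73.579,115.148) → (35.607,115.148) → (35.607,152.274). Closed: final G1 returns to the first vertex.

**Shape 2** — `<polygon>` regular polygon, stroke `#ff0000` → engrave (S145, F4035). Machine vertices: (107.044,32.958) → (102.996,39.115) → (105.286,46.119) → (112.189,48.696) → (118.509,44.906) → (119.485,37.601) → (114.383,32.284) → (107.044,32.958). Closed: final G1 returns to the first vertex.

**Shape 3** — `<polygon>` closed polygon, stroke `#ff0000` → engrave (S145, F4035). Machine vertices: (185.515,65.449) → (31.895,145.425) → (89.782,172.766) → (164.685,133.597) → (185.515,65.449). Closed: final G1 returns to the first vertex.

; LightBurn 1.6.03
; GRBL device profile, absolute coords
G21
G90
G0 X35.607 Y152.274
M3 S145
G1 X73.579 Y152.274 F4035
G1 X73.579 Y115.148
G1 X35.607 Y115.148
G1 X35.607 Y152.274
M5
G0 X107.044 Y32.958
M3 S145
G1 X102.996 Y39.115 F4035
G1 X105.286 Y46.119
G1 X112.189 Y48.696
G1 X118.509 Y44.906
G1 X119.485 Y37.601
G1 X114.383 Y32.284
G1 X107.044 Y32.958
M5
G0 X185.515 Y65.449
M3 S145
G1 X31.895 Y145.425 F4035
G1 X89.782 Y172.766
G1 X164.685 Y133.597
G1 X185.515 Y65.449
M5
G0 X0.000 Y0.000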